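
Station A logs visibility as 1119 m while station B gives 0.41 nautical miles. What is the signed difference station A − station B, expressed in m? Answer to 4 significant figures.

station B: 0.41 nmi = 759.320 m.
Difference: 1119.000 − 759.320 = 359.7 m.

359.7 m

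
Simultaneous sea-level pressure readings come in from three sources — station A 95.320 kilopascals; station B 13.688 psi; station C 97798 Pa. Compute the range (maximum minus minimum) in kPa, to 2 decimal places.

station B: 13.688 psi = 94.3754 kPa.
station C: 97798 Pa = 97.7980 kPa.
Spread: 97.7980 − 94.3754 = 3.42 kPa.

3.42 kPa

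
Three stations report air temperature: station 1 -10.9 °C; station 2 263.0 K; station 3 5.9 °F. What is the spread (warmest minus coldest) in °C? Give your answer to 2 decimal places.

station 2: 263.0 K = -10.150 °C.
station 3: 5.9 °F = -14.500 °C.
Spread: (-10.150) − (-14.500) = 4.350 °C.

4.35 °C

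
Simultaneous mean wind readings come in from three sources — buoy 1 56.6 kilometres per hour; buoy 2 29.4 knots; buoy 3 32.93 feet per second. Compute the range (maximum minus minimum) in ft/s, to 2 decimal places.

18.65 ft/s

buoy 1: 56.6 km/h = 51.5821 ft/s.
buoy 2: 29.4 kt = 49.6216 ft/s.
Spread: 51.5821 − 32.9300 = 18.65 ft/s.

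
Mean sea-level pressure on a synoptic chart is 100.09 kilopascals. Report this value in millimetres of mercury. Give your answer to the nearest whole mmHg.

1 kPa = 7.50062 mmHg, so 100.09 × 7.50062 = 751 mmHg.

751 mmHg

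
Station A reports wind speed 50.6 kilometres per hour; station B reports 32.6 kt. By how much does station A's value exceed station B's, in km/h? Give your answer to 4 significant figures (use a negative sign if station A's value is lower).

station B: 32.6 kt = 60.37520 km/h.
Difference: 50.60000 − 60.37520 = -9.775 km/h.

-9.775 km/h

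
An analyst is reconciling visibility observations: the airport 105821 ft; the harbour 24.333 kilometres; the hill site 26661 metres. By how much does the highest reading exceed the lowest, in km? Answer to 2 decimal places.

the airport: 105821 ft = 32.2542 km.
the hill site: 26661 m = 26.6610 km.
Spread: 32.2542 − 24.3330 = 7.92 km.

7.92 km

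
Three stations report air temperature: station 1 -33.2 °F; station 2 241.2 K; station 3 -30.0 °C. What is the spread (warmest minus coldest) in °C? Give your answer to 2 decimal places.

6.22 °C

station 1: -33.2 °F = -36.222 °C.
station 2: 241.2 K = -31.950 °C.
Spread: (-30.000) − (-36.222) = 6.222 °C.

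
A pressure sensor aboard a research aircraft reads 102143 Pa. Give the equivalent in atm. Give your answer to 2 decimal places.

1.01 atm

1 Pa = 9.86923e-06 atm, so 102143 × 9.86923e-06 = 1.01 atm.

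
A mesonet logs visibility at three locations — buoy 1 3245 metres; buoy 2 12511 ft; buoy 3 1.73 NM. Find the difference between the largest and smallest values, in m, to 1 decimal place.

609.4 m

buoy 2: 12511 ft = 3813.353 m.
buoy 3: 1.73 nmi = 3203.960 m.
Spread: 3813.353 − 3203.960 = 609.4 m.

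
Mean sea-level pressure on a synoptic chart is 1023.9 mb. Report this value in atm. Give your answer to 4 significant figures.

1.011 atm

1 mb = 0.000986923 atm, so 1023.9 × 0.000986923 = 1.011 atm.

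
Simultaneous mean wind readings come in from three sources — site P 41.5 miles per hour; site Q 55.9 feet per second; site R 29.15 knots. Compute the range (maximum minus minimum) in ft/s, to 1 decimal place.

site P: 41.5 mph = 60.867 ft/s.
site R: 29.15 kt = 49.200 ft/s.
Spread: 60.867 − 49.200 = 11.7 ft/s.

11.7 ft/s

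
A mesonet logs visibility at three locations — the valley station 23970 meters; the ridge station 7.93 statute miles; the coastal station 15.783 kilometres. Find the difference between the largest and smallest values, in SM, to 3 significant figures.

the valley station: 23970 m = 14.8943 SM.
the coastal station: 15.783 km = 9.8071 SM.
Spread: 14.8943 − 7.9300 = 6.96 SM.

6.96 SM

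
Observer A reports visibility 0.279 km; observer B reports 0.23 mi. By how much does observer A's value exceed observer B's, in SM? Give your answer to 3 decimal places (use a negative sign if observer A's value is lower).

observer A: 0.279 km = 0.17336 SM.
Difference: 0.17336 − 0.23000 = -0.057 SM.

-0.057 SM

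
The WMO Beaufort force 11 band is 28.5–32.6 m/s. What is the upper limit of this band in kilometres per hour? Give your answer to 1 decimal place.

28.5–32.6 m/s × 3.6 = 102.6–117.4 km/h.

117.4 km/h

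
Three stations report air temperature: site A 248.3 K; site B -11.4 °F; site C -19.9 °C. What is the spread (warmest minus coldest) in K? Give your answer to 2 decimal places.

site A: 248.3 K = -24.850 °C.
site B: -11.4 °F = -24.111 °C.
Spread: (-19.900) − (-24.850) = 4.950 °C.

4.95 K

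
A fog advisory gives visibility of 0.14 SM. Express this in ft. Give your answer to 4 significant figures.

739.2 ft

1 SM = 5280 ft, so 0.14 × 5280 = 739.2 ft.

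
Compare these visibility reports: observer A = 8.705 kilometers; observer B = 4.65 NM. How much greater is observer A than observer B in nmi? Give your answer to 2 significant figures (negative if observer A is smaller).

0.050 nmi

observer A: 8.705 km = 4.70032 nmi.
Difference: 4.70032 − 4.65000 = 0.050 nmi.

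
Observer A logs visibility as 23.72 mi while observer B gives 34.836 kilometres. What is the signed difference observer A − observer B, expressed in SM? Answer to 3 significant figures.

observer B: 34.836 km = 21.6461 SM.
Difference: 23.7200 − 21.6461 = 2.07 SM.

2.07 SM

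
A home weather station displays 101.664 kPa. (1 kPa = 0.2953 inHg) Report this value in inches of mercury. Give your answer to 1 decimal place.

30.0 inHg

1 kPa = 0.2953 inHg, so 101.664 × 0.2953 = 30.0 inHg.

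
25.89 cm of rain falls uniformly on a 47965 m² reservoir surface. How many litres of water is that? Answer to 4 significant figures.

12420000 litres

Depth: 25.89 cm × 10 = 258.9 mm.
1 mm over 1 m² is 1 L, so volume = 258.9 × 47965 = 12418138 L ≈ 12420000 L.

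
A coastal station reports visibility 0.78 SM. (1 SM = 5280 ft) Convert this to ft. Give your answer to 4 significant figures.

1 SM = 5280 ft, so 0.78 × 5280 = 4118 ft.

4118 ft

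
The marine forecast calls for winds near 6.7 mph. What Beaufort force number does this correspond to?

Beaufort force 2

6.7 mph = 3.0 m/s, which is Beaufort 2 (light breeze, 1.6–3.3 m/s).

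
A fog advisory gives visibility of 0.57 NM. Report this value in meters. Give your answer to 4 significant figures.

1056 m

1 nmi = 1852 m, so 0.57 × 1852 = 1056 m.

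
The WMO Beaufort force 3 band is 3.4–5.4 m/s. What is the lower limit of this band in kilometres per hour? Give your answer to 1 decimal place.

12.2 km/h

3.4–5.4 m/s × 3.6 = 12.2–19.4 km/h.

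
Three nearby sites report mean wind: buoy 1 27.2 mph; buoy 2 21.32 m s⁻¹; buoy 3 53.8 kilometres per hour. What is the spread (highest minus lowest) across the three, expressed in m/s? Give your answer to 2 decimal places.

9.16 m/s

buoy 1: 27.2 mph = 12.1595 m/s.
buoy 3: 53.8 km/h = 14.9444 m/s.
Spread: 21.3200 − 12.1595 = 9.16 m/s.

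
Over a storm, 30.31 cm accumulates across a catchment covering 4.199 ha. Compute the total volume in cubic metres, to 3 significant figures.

12700 cubic metres

Depth: 30.31 cm × 10 = 303.1 mm.
Area: 4.199 ha = 41990 m².
1 mm over 1 m² is 1 L, so volume = 303.1 × 41990 = 12727169 L = 12700 m³.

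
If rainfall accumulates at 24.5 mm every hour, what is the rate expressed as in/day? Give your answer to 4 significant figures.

23.15 in/day

24.5 mm/hour × 0.0393701 in/mm × 24 hour/day = 23.15 in/day.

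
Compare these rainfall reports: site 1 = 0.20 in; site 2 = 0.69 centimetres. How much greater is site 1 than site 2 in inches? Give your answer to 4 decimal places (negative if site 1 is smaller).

site 2: 0.69 cm = 0.271654 in.
Difference: 0.200000 − 0.271654 = -0.0717 in.

-0.0717 in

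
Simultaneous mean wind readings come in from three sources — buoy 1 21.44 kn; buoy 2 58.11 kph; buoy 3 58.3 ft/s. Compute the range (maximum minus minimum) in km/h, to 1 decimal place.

buoy 1: 21.44 kt = 39.707 km/h.
buoy 3: 58.3 ft/s = 63.971 km/h.
Spread: 63.971 − 39.707 = 24.3 km/h.

24.3 km/h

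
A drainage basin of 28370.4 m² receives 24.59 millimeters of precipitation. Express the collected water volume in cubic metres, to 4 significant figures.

1 mm over 1 m² is 1 L, so volume = 24.59 × 28370.4 = 697628.14 L = 697.6 m³.

697.6 cubic metres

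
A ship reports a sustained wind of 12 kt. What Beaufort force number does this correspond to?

Beaufort force 4

12 kt lies in the Beaufort 4 band (moderate breeze, 11–16 kt).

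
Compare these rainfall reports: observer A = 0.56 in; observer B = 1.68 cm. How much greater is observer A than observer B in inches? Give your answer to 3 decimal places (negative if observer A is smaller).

observer B: 1.68 cm = 0.66142 in.
Difference: 0.56000 − 0.66142 = -0.101 in.

-0.101 in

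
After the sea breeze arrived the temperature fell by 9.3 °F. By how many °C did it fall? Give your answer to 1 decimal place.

5.2 °C

For a temperature change the 32° offset cancels: Δ°C = 9.3 × 0.5556 = 5.2 °C.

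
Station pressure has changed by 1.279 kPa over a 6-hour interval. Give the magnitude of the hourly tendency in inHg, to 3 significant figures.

0.0629 inHg per hour

1.279 kPa / 6 h × 0.2953 inHg/kPa = 0.0629 inHg/h.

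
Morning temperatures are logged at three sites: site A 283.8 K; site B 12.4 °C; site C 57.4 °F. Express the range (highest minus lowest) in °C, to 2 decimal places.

3.46 °C

site A: 283.8 K = 10.650 °C.
site C: 57.4 °F = 14.111 °C.
Spread: 14.111 − 10.650 = 3.461 °C.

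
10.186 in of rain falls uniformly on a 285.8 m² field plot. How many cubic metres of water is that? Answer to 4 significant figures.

73.94 cubic metres

Depth: 10.186 in × 25.4 = 258.7244 mm.
1 mm over 1 m² is 1 L, so volume = 258.7244 × 285.8 = 73943.434 L = 73.94 m³.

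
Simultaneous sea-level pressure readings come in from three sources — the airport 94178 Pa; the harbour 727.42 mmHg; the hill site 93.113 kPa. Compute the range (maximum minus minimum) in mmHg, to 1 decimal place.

the airport: 94178 Pa = 706.393 mmHg.
the hill site: 93.113 kPa = 698.405 mmHg.
Spread: 727.420 − 698.405 = 29.0 mmHg.

29.0 mmHg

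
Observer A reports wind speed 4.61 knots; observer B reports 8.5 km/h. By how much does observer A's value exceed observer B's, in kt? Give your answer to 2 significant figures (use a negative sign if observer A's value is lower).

observer B: 8.5 km/h = 4.58963 kt.
Difference: 4.61000 − 4.58963 = 0.020 kt.

0.020 kt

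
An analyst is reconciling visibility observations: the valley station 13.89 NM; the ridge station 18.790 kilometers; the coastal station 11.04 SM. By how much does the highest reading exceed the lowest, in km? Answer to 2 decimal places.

7.96 km

the valley station: 13.89 nmi = 25.7243 km.
the coastal station: 11.04 SM = 17.7672 km.
Spread: 25.7243 − 17.7672 = 7.96 km.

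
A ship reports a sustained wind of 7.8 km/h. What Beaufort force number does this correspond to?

Beaufort force 2

7.8 km/h = 2.2 m/s, which is Beaufort 2 (light breeze, 1.6–3.3 m/s).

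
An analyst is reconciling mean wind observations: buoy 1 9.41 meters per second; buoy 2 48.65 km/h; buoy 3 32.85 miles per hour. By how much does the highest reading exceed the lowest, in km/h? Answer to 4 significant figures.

18.99 km/h

buoy 1: 9.41 m/s = 33.8760 km/h.
buoy 3: 32.85 mph = 52.8670 km/h.
Spread: 52.8670 − 33.8760 = 18.99 km/h.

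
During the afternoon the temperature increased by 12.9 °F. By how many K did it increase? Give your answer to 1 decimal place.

For a temperature change the 32° offset cancels: ΔK = 12.9 × 0.5556 = 7.2 K.

7.2 K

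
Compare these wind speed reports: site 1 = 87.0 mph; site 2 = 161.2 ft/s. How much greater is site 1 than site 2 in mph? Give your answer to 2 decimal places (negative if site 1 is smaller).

-22.91 mph

site 2: 161.2 ft/s = 109.9091 mph.
Difference: 87.0000 − 109.9091 = -22.91 mph.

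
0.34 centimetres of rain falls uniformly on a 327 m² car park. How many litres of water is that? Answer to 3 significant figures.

Depth: 0.34 cm × 10 = 3.4 mm.
1 mm over 1 m² is 1 L, so volume = 3.4 × 327 = 1111.8 L ≈ 1110 L.

1110 litres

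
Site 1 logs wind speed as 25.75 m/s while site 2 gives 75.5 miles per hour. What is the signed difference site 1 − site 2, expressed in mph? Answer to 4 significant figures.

site 1: 25.75 m/s = 57.6011 mph.
Difference: 57.6011 − 75.5000 = -17.90 mph.

-17.90 mph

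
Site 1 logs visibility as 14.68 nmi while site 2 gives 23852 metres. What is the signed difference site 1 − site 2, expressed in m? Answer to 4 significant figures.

3335 m

site 1: 14.68 nmi = 27187.36 m.
Difference: 27187.36 − 23852.00 = 3335 m.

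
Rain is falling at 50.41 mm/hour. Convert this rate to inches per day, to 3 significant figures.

50.41 mm/hour × 0.0393701 in/mm × 24 hour/day = 47.6 in/day.

47.6 in/day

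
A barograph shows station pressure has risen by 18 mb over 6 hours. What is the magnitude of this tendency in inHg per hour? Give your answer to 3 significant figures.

18 mb / 6 h × 0.02953 inHg/mb = 0.0886 inHg/h.

0.0886 inHg per hour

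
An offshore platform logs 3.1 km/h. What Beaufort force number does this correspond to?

3.1 km/h = 0.9 m/s, which is Beaufort 1 (light air, 0.3–1.5 m/s).

Beaufort force 1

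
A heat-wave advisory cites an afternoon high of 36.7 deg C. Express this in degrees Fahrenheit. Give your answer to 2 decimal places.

°F = °C × 9/5 + 32 = 36.7 × 1.8 + 32 = 98.06 °F.

98.06 °F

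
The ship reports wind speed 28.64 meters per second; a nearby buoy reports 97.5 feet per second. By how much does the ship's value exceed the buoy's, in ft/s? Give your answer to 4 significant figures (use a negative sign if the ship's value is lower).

the ship: 28.64 m/s = 93.96325 ft/s.
Difference: 93.96325 − 97.50000 = -3.537 ft/s.

-3.537 ft/s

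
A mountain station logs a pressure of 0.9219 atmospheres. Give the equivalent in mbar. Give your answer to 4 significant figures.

934.1 mb

1 atm = 1013.25 mb, so 0.9219 × 1013.25 = 934.1 mb.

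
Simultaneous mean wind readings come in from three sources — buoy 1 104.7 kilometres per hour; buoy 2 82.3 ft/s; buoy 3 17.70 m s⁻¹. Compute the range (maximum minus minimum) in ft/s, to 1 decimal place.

37.3 ft/s

buoy 1: 104.7 km/h = 95.418 ft/s.
buoy 3: 17.70 m/s = 58.071 ft/s.
Spread: 95.418 − 58.071 = 37.3 ft/s.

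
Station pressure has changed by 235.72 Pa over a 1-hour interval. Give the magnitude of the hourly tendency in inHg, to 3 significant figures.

0.0696 inHg per hour

235.72 Pa / 1 h × 0.0002953 inHg/Pa = 0.0696 inHg/h.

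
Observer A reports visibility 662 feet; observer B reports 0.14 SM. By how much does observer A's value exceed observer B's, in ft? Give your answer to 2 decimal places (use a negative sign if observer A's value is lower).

observer B: 0.14 SM = 739.2000 ft.
Difference: 662.0000 − 739.2000 = -77.20 ft.

-77.20 ft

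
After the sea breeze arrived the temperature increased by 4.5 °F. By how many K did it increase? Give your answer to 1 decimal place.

A change of 1 °C equals a change of 1.8 °F: ΔK = 4.5 × 0.5556 = 2.5 K.

2.5 K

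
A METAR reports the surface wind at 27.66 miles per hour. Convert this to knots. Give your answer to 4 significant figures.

1 mph = 0.868976 kt, so 27.66 × 0.868976 = 24.04 kt.

24.04 kt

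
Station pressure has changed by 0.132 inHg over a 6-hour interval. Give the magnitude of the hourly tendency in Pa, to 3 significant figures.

74.5 Pa per hour

0.132 inHg / 6 h × 3386.39 Pa/inHg = 74.5 Pa/h.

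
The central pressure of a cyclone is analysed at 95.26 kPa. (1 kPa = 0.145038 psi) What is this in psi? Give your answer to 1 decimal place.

1 kPa = 0.145038 psi, so 95.26 × 0.145038 = 13.8 psi.

13.8 psi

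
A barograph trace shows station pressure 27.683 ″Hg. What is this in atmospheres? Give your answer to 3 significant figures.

0.925 atm

1 inHg = 0.0334211 atm, so 27.683 × 0.0334211 = 0.925 atm.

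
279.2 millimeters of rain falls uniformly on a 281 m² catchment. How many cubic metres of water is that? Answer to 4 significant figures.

1 mm over 1 m² is 1 L, so volume = 279.2 × 281 = 78455.2 L = 78.46 m³.

78.46 cubic metres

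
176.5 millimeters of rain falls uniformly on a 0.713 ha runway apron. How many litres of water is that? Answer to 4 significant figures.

1258000 litres

Area: 0.713 ha = 7130 m².
1 mm over 1 m² is 1 L, so volume = 176.5 × 7130 = 1258445 L ≈ 1258000 L.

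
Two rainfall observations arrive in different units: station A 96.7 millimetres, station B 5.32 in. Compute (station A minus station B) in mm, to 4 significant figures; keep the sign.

-38.43 mm

station B: 5.32 in = 135.1280 mm.
Difference: 96.7000 − 135.1280 = -38.43 mm.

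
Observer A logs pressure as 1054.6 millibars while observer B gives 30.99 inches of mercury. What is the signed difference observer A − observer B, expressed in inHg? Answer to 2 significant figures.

0.15 inHg

observer A: 1054.6 mb = 31.1423 inHg.
Difference: 31.1423 − 30.9900 = 0.15 inHg.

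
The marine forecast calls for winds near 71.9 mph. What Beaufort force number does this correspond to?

71.9 mph = 32.1 m/s, which is Beaufort 11 (violent storm, 28.5–32.6 m/s).

Beaufort force 11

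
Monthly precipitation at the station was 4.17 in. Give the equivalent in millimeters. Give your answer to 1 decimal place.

105.9 mm

1 in = 25.4 mm, so 4.17 × 25.4 = 105.9 mm.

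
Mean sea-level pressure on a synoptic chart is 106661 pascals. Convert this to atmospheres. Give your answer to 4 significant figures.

1 Pa = 9.86923e-06 atm, so 106661 × 9.86923e-06 = 1.053 atm.

1.053 atm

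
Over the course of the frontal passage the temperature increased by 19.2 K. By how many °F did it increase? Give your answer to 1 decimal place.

34.6 °F

Converting a difference, only the 9/5 scale factor applies: Δ°F = 19.2 × 1.8 = 34.6 °F.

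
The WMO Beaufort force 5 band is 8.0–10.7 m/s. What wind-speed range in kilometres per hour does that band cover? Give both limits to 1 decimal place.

28.8 to 38.5 km/h

8.0–10.7 m/s × 3.6 = 28.8–38.5 km/h.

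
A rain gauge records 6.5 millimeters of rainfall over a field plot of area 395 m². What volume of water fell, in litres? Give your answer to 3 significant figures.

1 mm over 1 m² is 1 L, so volume = 6.5 × 395 = 2567.5 L ≈ 2570 L.

2570 litres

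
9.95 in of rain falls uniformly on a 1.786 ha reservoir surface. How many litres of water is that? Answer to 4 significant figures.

4514000 litres

Depth: 9.95 in × 25.4 = 252.73 mm.
Area: 1.786 ha = 17860 m².
1 mm over 1 m² is 1 L, so volume = 252.73 × 17860 = 4513757.8 L ≈ 4514000 L.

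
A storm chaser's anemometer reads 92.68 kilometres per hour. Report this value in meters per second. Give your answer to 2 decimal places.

25.74 m/s

1 km/h = 0.277778 m/s, so 92.68 × 0.277778 = 25.74 m/s.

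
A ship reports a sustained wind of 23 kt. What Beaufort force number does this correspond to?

Beaufort force 6

23 kt lies in the Beaufort 6 band (strong breeze, 22–27 kt).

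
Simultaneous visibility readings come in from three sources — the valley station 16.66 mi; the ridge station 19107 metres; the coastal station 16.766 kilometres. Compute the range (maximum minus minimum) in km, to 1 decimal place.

the valley station: 16.66 SM = 26.812 km.
the ridge station: 19107 m = 19.107 km.
Spread: 26.812 − 16.766 = 10.0 km.

10.0 km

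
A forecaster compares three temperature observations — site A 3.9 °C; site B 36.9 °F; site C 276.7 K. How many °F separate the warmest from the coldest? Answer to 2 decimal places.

site B: 36.9 °F = 2.722 °C.
site C: 276.7 K = 3.550 °C.
Spread: 3.900 − 2.722 = 1.178 °C = 2.12 °F.

2.12 °F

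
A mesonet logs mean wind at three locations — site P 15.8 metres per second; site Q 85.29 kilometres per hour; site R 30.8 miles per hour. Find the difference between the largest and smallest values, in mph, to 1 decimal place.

site P: 15.8 m/s = 35.344 mph.
site Q: 85.29 km/h = 52.997 mph.
Spread: 52.997 − 30.800 = 22.2 mph.

22.2 mph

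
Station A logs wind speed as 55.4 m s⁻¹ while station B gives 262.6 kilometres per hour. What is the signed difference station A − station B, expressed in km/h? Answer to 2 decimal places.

-63.16 km/h

station A: 55.4 m/s = 199.4400 km/h.
Difference: 199.4400 − 262.6000 = -63.16 km/h.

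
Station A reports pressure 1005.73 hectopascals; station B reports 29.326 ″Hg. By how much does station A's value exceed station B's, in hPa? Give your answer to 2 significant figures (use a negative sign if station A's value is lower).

station B: 29.326 inHg = 993.09 hPa.
Difference: 1005.73 − 993.09 = 13 hPa.

13 hPa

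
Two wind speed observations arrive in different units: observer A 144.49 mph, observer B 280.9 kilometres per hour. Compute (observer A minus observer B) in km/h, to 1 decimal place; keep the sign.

-48.4 km/h

observer A: 144.49 mph = 232.534 km/h.
Difference: 232.534 − 280.900 = -48.4 km/h.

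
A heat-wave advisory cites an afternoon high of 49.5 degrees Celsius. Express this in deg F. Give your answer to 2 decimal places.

121.10 °F

°F = °C × 9/5 + 32 = 49.5 × 1.8 + 32 = 121.10 °F.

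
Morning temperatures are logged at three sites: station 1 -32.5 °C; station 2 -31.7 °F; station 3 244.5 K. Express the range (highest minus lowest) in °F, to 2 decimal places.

12.13 °F

station 2: -31.7 °F = -35.389 °C.
station 3: 244.5 K = -28.650 °C.
Spread: (-28.650) − (-35.389) = 6.739 °C = 12.13 °F.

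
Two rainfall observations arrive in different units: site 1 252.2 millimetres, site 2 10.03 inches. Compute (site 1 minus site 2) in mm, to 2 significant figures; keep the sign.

-2.6 mm

site 2: 10.03 in = 254.762 mm.
Difference: 252.200 − 254.762 = -2.6 mm.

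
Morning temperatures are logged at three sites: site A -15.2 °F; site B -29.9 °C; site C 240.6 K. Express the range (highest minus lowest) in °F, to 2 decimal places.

11.39 °F

site A: -15.2 °F = -26.222 °C.
site C: 240.6 K = -32.550 °C.
Spread: (-26.222) − (-32.550) = 6.328 °C = 11.39 °F.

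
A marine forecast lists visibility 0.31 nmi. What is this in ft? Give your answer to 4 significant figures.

1 nmi = 6076.12 ft, so 0.31 × 6076.12 = 1884 ft.

1884 ft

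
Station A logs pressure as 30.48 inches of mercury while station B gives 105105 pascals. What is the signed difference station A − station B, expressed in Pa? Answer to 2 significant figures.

station A: 30.48 inHg = 103217.14 Pa.
Difference: 103217.14 − 105105.00 = -1900 Pa.

-1900 Pa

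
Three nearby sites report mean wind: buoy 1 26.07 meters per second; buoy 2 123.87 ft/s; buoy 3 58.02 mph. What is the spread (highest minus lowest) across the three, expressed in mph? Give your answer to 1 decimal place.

26.4 mph

buoy 1: 26.07 m/s = 58.317 mph.
buoy 2: 123.87 ft/s = 84.457 mph.
Spread: 84.457 − 58.020 = 26.4 mph.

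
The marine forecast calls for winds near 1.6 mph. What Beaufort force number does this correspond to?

Beaufort force 1

1.6 mph = 0.7 m/s, which is Beaufort 1 (light air, 0.3–1.5 m/s).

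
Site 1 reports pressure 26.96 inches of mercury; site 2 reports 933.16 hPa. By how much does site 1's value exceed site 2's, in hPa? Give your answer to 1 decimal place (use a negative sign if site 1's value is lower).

site 1: 26.96 inHg = 912.970 hPa.
Difference: 912.970 − 933.160 = -20.2 hPa.

-20.2 hPa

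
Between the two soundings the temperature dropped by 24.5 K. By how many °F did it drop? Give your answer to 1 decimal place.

Converting a difference, only the 9/5 scale factor applies: Δ°F = 24.5 × 1.8 = 44.1 °F.

44.1 °F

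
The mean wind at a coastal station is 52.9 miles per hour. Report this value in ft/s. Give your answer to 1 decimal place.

1 mph = 1.46667 ft/s, so 52.9 × 1.46667 = 77.6 ft/s.

77.6 ft/s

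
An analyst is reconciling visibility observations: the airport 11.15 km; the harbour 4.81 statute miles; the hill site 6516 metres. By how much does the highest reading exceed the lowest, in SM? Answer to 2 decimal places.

the airport: 11.15 km = 6.9283 SM.
the hill site: 6516 m = 4.0489 SM.
Spread: 6.9283 − 4.0489 = 2.88 SM.

2.88 SM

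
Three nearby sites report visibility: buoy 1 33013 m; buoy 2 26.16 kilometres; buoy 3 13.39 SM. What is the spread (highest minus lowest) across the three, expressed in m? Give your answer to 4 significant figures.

11460 m

buoy 2: 26.16 km = 26160.00 m.
buoy 3: 13.39 SM = 21549.12 m.
Spread: 33013.00 − 21549.12 = 11460 m.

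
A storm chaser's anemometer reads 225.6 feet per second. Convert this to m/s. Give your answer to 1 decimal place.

1 ft/s = 0.3048 m/s, so 225.6 × 0.3048 = 68.8 m/s.

68.8 m/s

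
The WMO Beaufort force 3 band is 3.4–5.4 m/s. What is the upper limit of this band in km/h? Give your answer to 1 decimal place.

3.4–5.4 m/s × 3.6 = 12.2–19.4 km/h.

19.4 km/h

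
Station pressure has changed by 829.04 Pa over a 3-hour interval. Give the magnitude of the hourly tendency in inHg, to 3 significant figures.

829.04 Pa / 3 h × 0.0002953 inHg/Pa = 0.0816 inHg/h.

0.0816 inHg per hour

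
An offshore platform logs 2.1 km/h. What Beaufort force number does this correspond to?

Beaufort force 1

2.1 km/h = 0.6 m/s, which is Beaufort 1 (light air, 0.3–1.5 m/s).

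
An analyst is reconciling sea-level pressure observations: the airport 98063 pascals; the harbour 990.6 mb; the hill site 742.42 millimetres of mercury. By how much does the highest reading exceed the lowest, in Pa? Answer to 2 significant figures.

1000 Pa

the harbour: 990.6 mb = 99060.00 Pa.
the hill site: 742.42 mmHg = 98981.21 Pa.
Spread: 99060.00 − 98063.00 = 1000 Pa.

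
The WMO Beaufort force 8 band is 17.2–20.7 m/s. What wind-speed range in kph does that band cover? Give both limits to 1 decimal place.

17.2–20.7 m/s × 3.6 = 61.9–74.5 km/h.

61.9 to 74.5 km/h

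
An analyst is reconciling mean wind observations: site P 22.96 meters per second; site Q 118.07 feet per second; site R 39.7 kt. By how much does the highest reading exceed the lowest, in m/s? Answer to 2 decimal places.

site Q: 118.07 ft/s = 35.9877 m/s.
site R: 39.7 kt = 20.4234 m/s.
Spread: 35.9877 − 20.4234 = 15.56 m/s.

15.56 m/s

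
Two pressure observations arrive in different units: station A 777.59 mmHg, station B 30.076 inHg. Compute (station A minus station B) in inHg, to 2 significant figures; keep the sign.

0.54 inHg

station A: 777.59 mmHg = 30.6138 inHg.
Difference: 30.6138 − 30.0760 = 0.54 inHg.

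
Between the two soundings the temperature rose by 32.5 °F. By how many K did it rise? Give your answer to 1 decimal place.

Converting a difference, only the 9/5 scale factor applies: ΔK = 32.5 × 0.5556 = 18.1 K.

18.1 K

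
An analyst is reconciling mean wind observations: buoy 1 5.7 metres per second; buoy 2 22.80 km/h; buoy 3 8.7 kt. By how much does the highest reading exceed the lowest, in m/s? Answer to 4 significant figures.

buoy 2: 22.80 km/h = 6.33333 m/s.
buoy 3: 8.7 kt = 4.47567 m/s.
Spread: 6.33333 − 4.47567 = 1.858 m/s.

1.858 m/s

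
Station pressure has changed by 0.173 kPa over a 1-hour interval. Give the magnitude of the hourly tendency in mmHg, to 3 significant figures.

0.173 kPa / 1 h × 7.50062 mmHg/kPa = 1.30 mmHg/h.

1.30 mmHg per hour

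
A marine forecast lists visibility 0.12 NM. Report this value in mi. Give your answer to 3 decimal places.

0.138 SM

1 nmi = 1.15078 SM, so 0.12 × 1.15078 = 0.138 SM.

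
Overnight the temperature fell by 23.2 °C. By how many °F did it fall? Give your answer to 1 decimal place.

For a temperature change the 32° offset cancels: Δ°F = 23.2 × 1.8 = 41.8 °F.

41.8 °F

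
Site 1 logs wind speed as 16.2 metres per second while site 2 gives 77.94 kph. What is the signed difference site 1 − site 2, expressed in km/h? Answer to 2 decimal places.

-19.62 km/h

site 1: 16.2 m/s = 58.3200 km/h.
Difference: 58.3200 − 77.9400 = -19.62 km/h.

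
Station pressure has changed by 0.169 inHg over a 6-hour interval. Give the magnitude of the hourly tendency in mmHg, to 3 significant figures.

0.169 inHg / 6 h × 25.4 mmHg/inHg = 0.715 mmHg/h.

0.715 mmHg per hour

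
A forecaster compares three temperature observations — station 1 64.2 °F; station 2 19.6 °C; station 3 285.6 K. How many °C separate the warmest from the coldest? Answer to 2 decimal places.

station 1: 64.2 °F = 17.889 °C.
station 3: 285.6 K = 12.450 °C.
Spread: 19.600 − 12.450 = 7.150 °C.

7.15 °C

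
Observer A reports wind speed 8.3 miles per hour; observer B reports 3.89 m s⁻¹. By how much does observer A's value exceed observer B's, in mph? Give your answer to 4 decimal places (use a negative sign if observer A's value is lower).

-0.4017 mph

observer B: 3.89 m/s = 8.701682 mph.
Difference: 8.300000 − 8.701682 = -0.4017 mph.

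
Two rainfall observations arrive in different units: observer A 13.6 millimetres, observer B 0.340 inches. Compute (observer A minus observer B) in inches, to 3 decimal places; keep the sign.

observer A: 13.6 mm = 0.53543 in.
Difference: 0.53543 − 0.34000 = 0.195 in.

0.195 in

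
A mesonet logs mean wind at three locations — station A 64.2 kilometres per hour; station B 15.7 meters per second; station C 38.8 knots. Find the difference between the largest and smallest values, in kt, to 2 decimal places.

station A: 64.2 km/h = 34.6652 kt.
station B: 15.7 m/s = 30.5184 kt.
Spread: 38.8000 − 30.5184 = 8.28 kt.

8.28 kt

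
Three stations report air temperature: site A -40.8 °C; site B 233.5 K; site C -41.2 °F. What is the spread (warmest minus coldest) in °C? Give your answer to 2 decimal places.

site B: 233.5 K = -39.650 °C.
site C: -41.2 °F = -40.667 °C.
Spread: (-39.650) − (-40.800) = 1.150 °C.

1.15 °C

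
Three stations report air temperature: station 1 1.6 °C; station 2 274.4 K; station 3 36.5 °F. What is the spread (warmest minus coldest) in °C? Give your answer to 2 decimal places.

station 2: 274.4 K = 1.250 °C.
station 3: 36.5 °F = 2.500 °C.
Spread: 2.500 − 1.250 = 1.250 °C.

1.25 °C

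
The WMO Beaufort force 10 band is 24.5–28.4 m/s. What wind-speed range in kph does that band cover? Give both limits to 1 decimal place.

24.5–28.4 m/s × 3.6 = 88.2–102.2 km/h.

88.2 to 102.2 km/h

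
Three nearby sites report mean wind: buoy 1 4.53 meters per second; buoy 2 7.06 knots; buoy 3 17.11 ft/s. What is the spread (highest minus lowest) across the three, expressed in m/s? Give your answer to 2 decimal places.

buoy 2: 7.06 kt = 3.6320 m/s.
buoy 3: 17.11 ft/s = 5.2151 m/s.
Spread: 5.2151 − 3.6320 = 1.58 m/s.

1.58 m/s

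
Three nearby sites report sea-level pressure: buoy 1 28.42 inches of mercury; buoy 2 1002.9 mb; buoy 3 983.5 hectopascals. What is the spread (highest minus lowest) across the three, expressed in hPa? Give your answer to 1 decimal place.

buoy 1: 28.42 inHg = 962.412 hPa.
buoy 2: 1002.9 mb = 1002.900 hPa.
Spread: 1002.900 − 962.412 = 40.5 hPa.

40.5 hPa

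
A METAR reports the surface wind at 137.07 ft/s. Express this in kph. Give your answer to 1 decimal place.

150.4 km/h

1 ft/s = 1.09728 km/h, so 137.07 × 1.09728 = 150.4 km/h.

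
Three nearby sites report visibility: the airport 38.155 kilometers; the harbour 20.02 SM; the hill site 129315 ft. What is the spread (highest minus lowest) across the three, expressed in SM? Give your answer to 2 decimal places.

the airport: 38.155 km = 23.7084 SM.
the hill site: 129315 ft = 24.4915 SM.
Spread: 24.4915 − 20.0200 = 4.47 SM.

4.47 SM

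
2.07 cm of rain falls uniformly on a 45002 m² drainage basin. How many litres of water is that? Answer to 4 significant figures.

Depth: 2.07 cm × 10 = 20.7 mm.
1 mm over 1 m² is 1 L, so volume = 20.7 × 45002 = 931541.4 L ≈ 931500 L.

931500 litres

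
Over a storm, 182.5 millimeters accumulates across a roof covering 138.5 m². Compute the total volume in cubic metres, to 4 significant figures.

25.28 cubic metres

1 mm over 1 m² is 1 L, so volume = 182.5 × 138.5 = 25276.25 L = 25.28 m³.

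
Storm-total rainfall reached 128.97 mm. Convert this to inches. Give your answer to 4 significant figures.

5.078 in

1 mm = 0.0393701 in, so 128.97 × 0.0393701 = 5.078 in.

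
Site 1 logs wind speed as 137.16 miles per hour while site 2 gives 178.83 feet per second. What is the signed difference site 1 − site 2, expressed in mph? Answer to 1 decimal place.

15.2 mph

site 2: 178.83 ft/s = 121.930 mph.
Difference: 137.160 − 121.930 = 15.2 mph.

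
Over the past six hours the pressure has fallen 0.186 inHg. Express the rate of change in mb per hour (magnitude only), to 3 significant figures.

1.05 mb per hour

0.186 inHg / 6 h × 33.8639 mb/inHg = 1.05 mb/h.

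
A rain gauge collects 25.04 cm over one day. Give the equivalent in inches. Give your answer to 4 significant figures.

9.858 in

1 cm = 0.393701 in, so 25.04 × 0.393701 = 9.858 in.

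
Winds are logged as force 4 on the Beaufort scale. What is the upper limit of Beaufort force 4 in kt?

Beaufort 4 (moderate breeze) spans 11–16 knots.

16 kt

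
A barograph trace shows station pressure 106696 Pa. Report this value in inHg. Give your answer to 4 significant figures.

1 Pa = 0.0002953 inHg, so 106696 × 0.0002953 = 31.51 inHg.

31.51 inHg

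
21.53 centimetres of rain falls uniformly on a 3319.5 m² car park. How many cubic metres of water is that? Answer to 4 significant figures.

Depth: 21.53 cm × 10 = 215.3 mm.
1 mm over 1 m² is 1 L, so volume = 215.3 × 3319.5 = 714688.35 L = 714.7 m³.

714.7 cubic metres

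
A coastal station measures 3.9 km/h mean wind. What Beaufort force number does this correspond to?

Beaufort force 1

3.9 km/h = 1.1 m/s, which is Beaufort 1 (light air, 0.3–1.5 m/s).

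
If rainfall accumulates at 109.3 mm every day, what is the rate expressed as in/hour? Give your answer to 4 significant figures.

0.1793 in/hour

109.3 mm/day × 0.0393701 in/mm × 0.0416667 day/hour = 0.1793 in/hour.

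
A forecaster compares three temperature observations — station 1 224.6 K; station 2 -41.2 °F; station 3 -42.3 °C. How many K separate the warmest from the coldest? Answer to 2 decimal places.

station 1: 224.6 K = -48.550 °C.
station 2: -41.2 °F = -40.667 °C.
Spread: (-40.667) − (-48.550) = 7.883 °C.

7.88 K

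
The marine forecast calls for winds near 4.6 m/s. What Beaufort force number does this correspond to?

4.6 m/s lies in the Beaufort 3 band (gentle breeze, 3.4–5.4 m/s).

Beaufort force 3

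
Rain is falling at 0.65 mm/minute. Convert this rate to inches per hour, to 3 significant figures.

1.54 in/hour

0.65 mm/minute × 0.0393701 in/mm × 60 minute/hour = 1.54 in/hour.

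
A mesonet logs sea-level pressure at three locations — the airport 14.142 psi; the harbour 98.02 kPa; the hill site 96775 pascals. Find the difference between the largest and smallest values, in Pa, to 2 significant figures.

1200 Pa

the airport: 14.142 psi = 97505.66 Pa.
the harbour: 98.02 kPa = 98020.00 Pa.
Spread: 98020.00 − 96775.00 = 1200 Pa.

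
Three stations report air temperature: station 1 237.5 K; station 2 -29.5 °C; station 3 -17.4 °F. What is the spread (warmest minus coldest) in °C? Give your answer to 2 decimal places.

station 1: 237.5 K = -35.650 °C.
station 3: -17.4 °F = -27.444 °C.
Spread: (-27.444) − (-35.650) = 8.206 °C.

8.21 °C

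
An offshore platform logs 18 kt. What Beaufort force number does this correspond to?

Beaufort force 5

18 kt lies in the Beaufort 5 band (fresh breeze, 17–21 kt).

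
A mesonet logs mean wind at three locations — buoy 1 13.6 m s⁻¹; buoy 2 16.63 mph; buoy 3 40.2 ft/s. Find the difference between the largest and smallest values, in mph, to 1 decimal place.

13.8 mph

buoy 1: 13.6 m/s = 30.422 mph.
buoy 3: 40.2 ft/s = 27.409 mph.
Spread: 30.422 − 16.630 = 13.8 mph.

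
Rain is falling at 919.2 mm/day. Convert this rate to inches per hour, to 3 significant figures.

919.2 mm/day × 0.0393701 in/mm × 0.0416667 day/hour = 1.51 in/hour.

1.51 in/hour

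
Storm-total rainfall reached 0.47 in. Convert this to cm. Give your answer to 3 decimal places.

1 in = 2.54 cm, so 0.47 × 2.54 = 1.194 cm.

1.194 cm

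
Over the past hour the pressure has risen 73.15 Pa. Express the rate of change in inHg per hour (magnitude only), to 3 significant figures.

0.0216 inHg per hour

73.15 Pa / 1 h × 0.0002953 inHg/Pa = 0.0216 inHg/h.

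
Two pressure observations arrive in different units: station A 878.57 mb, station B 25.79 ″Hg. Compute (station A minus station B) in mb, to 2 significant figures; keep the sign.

station B: 25.79 inHg = 873.350 mb.
Difference: 878.570 − 873.350 = 5.2 mb.

5.2 mb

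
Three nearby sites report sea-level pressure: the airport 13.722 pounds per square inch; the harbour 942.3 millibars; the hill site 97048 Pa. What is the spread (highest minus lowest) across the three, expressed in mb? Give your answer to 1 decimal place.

the airport: 13.722 psi = 946.099 mb.
the hill site: 97048 Pa = 970.480 mb.
Spread: 970.480 − 942.300 = 28.2 mb.

28.2 mb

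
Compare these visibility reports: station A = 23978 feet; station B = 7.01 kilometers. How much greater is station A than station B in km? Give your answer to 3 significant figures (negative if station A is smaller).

station A: 23978 ft = 7.30849 km.
Difference: 7.30849 − 7.01000 = 0.298 km.

0.298 km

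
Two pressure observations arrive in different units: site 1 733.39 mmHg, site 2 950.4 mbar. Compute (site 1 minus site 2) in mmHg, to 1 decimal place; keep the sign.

20.5 mmHg

site 2: 950.4 mb = 712.859 mmHg.
Difference: 733.390 − 712.859 = 20.5 mmHg.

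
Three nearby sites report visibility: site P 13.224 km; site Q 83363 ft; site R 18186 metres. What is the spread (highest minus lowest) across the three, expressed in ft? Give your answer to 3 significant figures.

40000 ft

site P: 13.224 km = 43385.83 ft.
site R: 18186 m = 59665.35 ft.
Spread: 83363.00 − 43385.83 = 40000 ft.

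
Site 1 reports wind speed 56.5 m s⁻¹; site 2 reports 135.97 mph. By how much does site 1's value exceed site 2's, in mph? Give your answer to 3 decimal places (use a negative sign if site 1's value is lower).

-9.583 mph

site 1: 56.5 m/s = 126.38690 mph.
Difference: 126.38690 − 135.97000 = -9.583 mph.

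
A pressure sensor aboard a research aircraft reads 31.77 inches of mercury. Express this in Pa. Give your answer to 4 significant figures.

107600 Pa

1 inHg = 3386.39 Pa, so 31.77 × 3386.39 = 107600 Pa.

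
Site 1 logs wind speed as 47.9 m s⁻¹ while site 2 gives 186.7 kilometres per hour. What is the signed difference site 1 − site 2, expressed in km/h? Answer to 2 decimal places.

-14.26 km/h

site 1: 47.9 m/s = 172.4400 km/h.
Difference: 172.4400 − 186.7000 = -14.26 km/h.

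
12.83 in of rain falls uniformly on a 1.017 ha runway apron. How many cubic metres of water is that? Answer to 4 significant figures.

3314 cubic metres

Depth: 12.83 in × 25.4 = 325.882 mm.
Area: 1.017 ha = 10170 m².
1 mm over 1 m² is 1 L, so volume = 325.882 × 10170 = 3314219.9 L = 3314 m³.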